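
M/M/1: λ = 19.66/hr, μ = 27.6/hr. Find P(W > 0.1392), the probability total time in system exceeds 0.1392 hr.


W ~ Exponential(μ−λ) for M/M/1.
μ − λ = 27.6 − 19.66 = 7.9400
P(W > t) = e^{−(μ−λ)t} = e^{−1.1052} = 0.331129

Final: 0.331129


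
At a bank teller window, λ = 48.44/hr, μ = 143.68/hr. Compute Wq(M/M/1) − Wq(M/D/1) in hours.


ρ = 48.44/143.68 = 0.3371
Wq(M/M/1) = ρ/(μ−λ) = 0.3371/95.24 = 0.003540 hr
Wq(M/D/1) = ρ/(2(μ−λ)) = 0.001770 hr
Savings = 0.003540 − 0.001770 = 0.001770 hr

Final: 0.001770 hr


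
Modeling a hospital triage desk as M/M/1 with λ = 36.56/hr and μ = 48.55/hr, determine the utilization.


ρ = λ/μ = 36.56/48.55 = 0.7530

Final: 0.7530


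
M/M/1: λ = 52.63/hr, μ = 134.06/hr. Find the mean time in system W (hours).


W = 1/(μ−λ) = 1/(134.06 − 52.63) = 1/81.43 = 0.01228 hr

Final: 0.01228 hr


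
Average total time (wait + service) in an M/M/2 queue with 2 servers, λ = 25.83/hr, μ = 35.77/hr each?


a = 0.7221; ρ = 0.3611; P₀ = 0.469446
Lq = P₀·a^c·ρ/(c!(1−ρ)²) = 0.10825
Wq = Lq/λ = 0.10825/25.83 = 0.004191 hr
W = Wq + 1/μ = 0.004191 + 0.02796 = 0.03215 hr

Final: 0.03215 hr


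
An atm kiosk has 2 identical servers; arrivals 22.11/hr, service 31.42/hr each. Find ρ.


ρ = λ/(cμ) = 22.11/(2·31.42) = 22.11/62.84 = 0.3518

Final: 0.3518


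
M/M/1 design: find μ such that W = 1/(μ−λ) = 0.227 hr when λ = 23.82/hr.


W = 1/(μ−λ) ⇒ μ − λ = 1/W = 1/0.227 = 4.4053
μ = λ + 1/W = 23.82 + 4.4053 = 28.2253 per hr

Final: 28.2253 /hr


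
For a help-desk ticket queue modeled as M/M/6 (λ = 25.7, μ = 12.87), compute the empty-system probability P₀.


a = λ/μ = 25.7/12.87 = 1.9969; ρ = a/c = 0.3328
Σ_{k=0}^{5} a^k/k! (terms k=0..5) = 1.00000 + 1.99689 + 1.99379 + 1.32713 + 0.66253 + 0.26460 = 7.24494
Tail: a^6/(6!(1−ρ)) = 63.40558/(720·0.6672) = 0.13199
P₀ = 1/(7.24494 + 0.13199) = 1/7.37693 = 0.135558

Final: 0.135558


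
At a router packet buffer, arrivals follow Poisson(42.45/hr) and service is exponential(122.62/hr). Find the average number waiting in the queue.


ρ = 42.45/122.62 = 0.3462
Lq = ρ²/(1−ρ) = 0.1198/0.6538 = 0.1833

Final: 0.1833


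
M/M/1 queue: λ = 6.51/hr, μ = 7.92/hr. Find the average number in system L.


ρ = λ/μ = 6.51/7.92 = 0.8220
L = ρ/(1−ρ) = 0.8220/(1 − 0.8220) = 0.8220/0.1780 = 4.6170

Final: 4.6170


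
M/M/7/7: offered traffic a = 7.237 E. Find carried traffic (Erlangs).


B(7,7.237) = 0.263413 (Erlang-B)
Carried load = a(1 − B) = 7.237·(1 − 0.263413) = 7.237·0.736587 = 5.3307 E

Final: 5.3307 Erlangs


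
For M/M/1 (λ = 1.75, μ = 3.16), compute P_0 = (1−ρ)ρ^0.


ρ = 1.75/3.16 = 0.5538
P_n = (1−ρ)·ρ^n = (1 − 0.5538)·0.5538^0 = 0.4462·1.000000 = 0.446203

Final: 0.446203


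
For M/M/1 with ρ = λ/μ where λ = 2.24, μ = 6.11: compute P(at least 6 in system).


ρ = 2.24/6.11 = 0.3666
P(N ≥ n) = ρ^n = 0.3666^6 = 0.002428

Final: 0.002428


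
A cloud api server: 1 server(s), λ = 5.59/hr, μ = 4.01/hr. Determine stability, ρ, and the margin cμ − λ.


Total capacity cμ = 1·4.01 = 4.01/hr
ρ = λ/(cμ) = 5.59/4.01 = 1.3940
Stable ⇔ ρ < 1: NO
Spare capacity = cμ − λ = 4.01 − 5.59 = -1.58/hr

Final: ρ = 1.3940; unstable; margin = -1.58/hr


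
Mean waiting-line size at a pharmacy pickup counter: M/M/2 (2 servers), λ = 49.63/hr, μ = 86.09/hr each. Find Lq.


a = λ/μ = 0.5765; ρ = a/2 = 0.2882
P₀ = 0.552500
Lq = P₀·a^c·ρ / (c!·(1−ρ)²) = 0.552500·0.33234·0.2882/(2·0.50660)
= 0.05224

Final: 0.05224


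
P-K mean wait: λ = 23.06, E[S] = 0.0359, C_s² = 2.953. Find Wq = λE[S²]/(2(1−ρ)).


ρ = λ·E[S] = 23.06·0.0359 = 0.8279
E[S²] = E[S]²(1+C_s²) = 0.0359²·(1+2.953) = 0.005095
Wq = λ·E[S²]/(2(1−ρ)) = 23.06·0.005095/(2·0.1721) = 0.34123 hr

Final: 0.34123 hr


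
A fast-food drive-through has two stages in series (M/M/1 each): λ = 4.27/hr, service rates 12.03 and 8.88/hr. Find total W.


Each node sees arrival rate λ = 4.27/hr (tandem ⇒ throughput preserved).
W₁ = 1/(μ₁−λ) = 1/(12.03−4.27) = 0.12887 hr
W₂ = 1/(μ₂−λ) = 1/(8.88−4.27) = 0.21692 hr
W_total = W₁ + W₂ = 0.12887 + 0.21692 = 0.34579 hr

Final: 0.34579 hr


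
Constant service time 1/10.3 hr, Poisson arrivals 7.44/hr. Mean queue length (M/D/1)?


ρ = 7.44/10.3 = 0.7223
M/D/1: Lq = ρ²/(2(1−ρ)) = 0.5218/(2·0.2777) = 0.93953

Final: 0.93953


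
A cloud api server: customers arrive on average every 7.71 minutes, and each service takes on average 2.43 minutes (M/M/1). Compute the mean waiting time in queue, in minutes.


λ = 60/7.71 = 7.7821 /hr
μ = 60/2.43 = 24.6914 /hr
ρ = λ/μ = 7.7821/24.6914 = 0.3152
Wq = ρ/(μ−λ) = 0.3152/(24.6914−7.7821) = 0.01864 hr
In minutes: 0.01864·60 = 1.118 min

Final: 1.118 min


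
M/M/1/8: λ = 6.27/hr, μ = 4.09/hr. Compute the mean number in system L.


ρ = 6.27/4.09 = 1.5330
L = ρ[1 − (K+1)ρ^K + Kρ^(K+1)] / [(1−ρ)(1−ρ^(K+1))]
Numerator: 1.5330·(1 − 9·30.503794 + 8·46.762540) = 154.168683
Denominator: (-0.5330)·(-45.762540) = 24.391770
L = 154.168683/24.391770 = 6.3205

Final: 6.3205


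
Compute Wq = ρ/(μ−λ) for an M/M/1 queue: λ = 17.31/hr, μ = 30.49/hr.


ρ = 17.31/30.49 = 0.5677
Wq = ρ/(μ−λ) = 0.5677/(30.49 − 17.31) = 0.5677/13.18 = 0.04307 hr

Final: 0.04307 hr


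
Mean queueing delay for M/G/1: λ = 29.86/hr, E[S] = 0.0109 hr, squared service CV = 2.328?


ρ = λ·E[S] = 29.86·0.0109 = 0.3255
E[S²] = E[S]²(1+C_s²) = 0.0109²·(1+2.328) = 0.0003954
Wq = λ·E[S²]/(2(1−ρ)) = 29.86·0.0003954/(2·0.6745) = 0.008752 hr

Final: 0.008752 hr


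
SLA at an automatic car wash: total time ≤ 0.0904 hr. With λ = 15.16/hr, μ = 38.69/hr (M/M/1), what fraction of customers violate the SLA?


W ~ Exponential(μ−λ) for M/M/1.
μ − λ = 38.69 − 15.16 = 23.5300
P(W > t) = e^{−(μ−λ)t} = e^{−2.1271} = 0.119181

Final: 0.119181


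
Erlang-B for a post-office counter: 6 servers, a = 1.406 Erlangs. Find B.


B(c,a) = (a^c/c!) / Σ_{k=0}^{c} a^k/k!
a^6/6! = 0.010729
Σ terms (k=0..6): 1.00000 + 1.40600 + 0.98842 + 0.46324 + 0.16283 + 0.04579 + 0.01073 = 4.077002
B = 0.010729/4.077002 = 0.002632

Final: 0.002632


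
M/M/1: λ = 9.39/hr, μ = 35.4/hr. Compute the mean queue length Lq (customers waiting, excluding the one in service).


ρ = 9.39/35.4 = 0.2653
Lq = ρ²/(1−ρ) = 0.07036/0.7347 = 0.09576

Final: 0.09576


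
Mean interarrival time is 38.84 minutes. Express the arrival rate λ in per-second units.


λ = 1/(interarrival time) in consistent units.
1 second = 0.0166667 min, so λ = 0.0166667/38.84 = 0.0004291 per second

Final: 0.0004291 /sec


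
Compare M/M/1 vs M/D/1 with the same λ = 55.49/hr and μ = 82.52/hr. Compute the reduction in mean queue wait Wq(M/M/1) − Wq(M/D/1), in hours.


ρ = 55.49/82.52 = 0.6724
Wq(M/M/1) = ρ/(μ−λ) = 0.6724/27.03 = 0.02488 hr
Wq(M/D/1) = ρ/(2(μ−λ)) = 0.01244 hr
Savings = 0.02488 − 0.01244 = 0.01244 hr

Final: 0.01244 hr


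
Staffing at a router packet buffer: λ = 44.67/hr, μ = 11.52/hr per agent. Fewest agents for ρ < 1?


Stability requires cμ > λ ⇔ c > λ/μ.
λ/μ = 44.67/11.52 = 3.8776
Minimum integer c = ⌊3.8776⌋ + 1 = 4
Check: 4·11.52 = 46.08 > 44.67, while 3·11.52 = 34.56 ≤ 44.67

Final: 4 servers


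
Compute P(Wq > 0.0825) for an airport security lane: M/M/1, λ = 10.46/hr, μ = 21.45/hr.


ρ = 10.46/21.45 = 0.4876
P(Wq > t) = ρ·e^{−(μ−λ)t} = 0.4876·e^{−0.9067}
= 0.4876·0.403865 = 0.196943

Final: 0.196943


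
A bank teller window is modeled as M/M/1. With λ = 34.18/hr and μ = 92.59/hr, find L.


ρ = λ/μ = 34.18/92.59 = 0.3692
L = ρ/(1−ρ) = 0.3692/(1 − 0.3692) = 0.3692/0.6308 = 0.5852

Final: 0.5852


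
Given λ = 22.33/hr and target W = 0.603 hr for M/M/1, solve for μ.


W = 1/(μ−λ) ⇒ μ − λ = 1/W = 1/0.603 = 1.6584
μ = λ + 1/W = 22.33 + 1.6584 = 23.9884 per hr

Final: 23.9884 /hr


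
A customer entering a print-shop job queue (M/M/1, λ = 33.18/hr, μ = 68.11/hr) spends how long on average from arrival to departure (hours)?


W = 1/(μ−λ) = 1/(68.11 − 33.18) = 1/34.93 = 0.02863 hr

Final: 0.02863 hr


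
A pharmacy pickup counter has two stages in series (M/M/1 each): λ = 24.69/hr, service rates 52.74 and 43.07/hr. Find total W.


Each node sees arrival rate λ = 24.69/hr (tandem ⇒ throughput preserved).
W₁ = 1/(μ₁−λ) = 1/(52.74−24.69) = 0.03565 hr
W₂ = 1/(μ₂−λ) = 1/(43.07−24.69) = 0.05441 hr
W_total = W₁ + W₂ = 0.03565 + 0.05441 = 0.09006 hr

Final: 0.09006 hr


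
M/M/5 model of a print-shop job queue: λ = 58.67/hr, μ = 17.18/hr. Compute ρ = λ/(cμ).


ρ = λ/(cμ) = 58.67/(5·17.18) = 58.67/85.90 = 0.6830

Final: 0.6830


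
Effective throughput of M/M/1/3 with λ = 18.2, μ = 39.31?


ρ = 0.4630; P_K = (1−ρ)ρ^3/(1−ρ^4) = 0.055862
λ_eff = λ(1 − P_K) = 18.2·(1 − 0.055862) = 18.2·0.944138 = 17.1833 /hr

Final: 17.1833 /hr


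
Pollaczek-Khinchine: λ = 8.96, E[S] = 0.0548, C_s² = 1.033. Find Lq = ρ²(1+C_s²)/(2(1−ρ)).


ρ = λ·E[S] = 8.96·0.0548 = 0.4910
Lq = ρ²(1+C_s²)/(2(1−ρ)) = 0.2411·(1+1.033)/(2·0.5090)
= 0.2411·2.0330/1.0180 = 0.48147

Final: 0.48147


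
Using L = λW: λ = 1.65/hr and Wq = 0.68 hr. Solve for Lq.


Lq = λWq = 1.65·0.68 = 1.1220

Final: 1.1220


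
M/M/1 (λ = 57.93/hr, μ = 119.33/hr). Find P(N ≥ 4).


ρ = 57.93/119.33 = 0.4855
P(N ≥ n) = ρ^n = 0.4855^4 = 0.055541

Final: 0.055541


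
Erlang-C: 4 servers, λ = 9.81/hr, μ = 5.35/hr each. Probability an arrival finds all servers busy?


a = λ/μ = 1.8336; ρ = a/4 = 0.4584
P₀ = 0.155957 (from M/M/c formula)
C(c,a) = [a^c/(c!(1−ρ))]·P₀ = [11.30475/(24·0.5416)]·0.155957
= 0.86972·0.155957 = 0.135639

Final: 0.135639


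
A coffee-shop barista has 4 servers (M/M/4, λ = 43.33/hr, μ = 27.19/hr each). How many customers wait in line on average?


a = λ/μ = 1.5936; ρ = a/4 = 0.3984
P₀ = 0.200619
Lq = P₀·a^c·ρ / (c!·(1−ρ)²) = 0.200619·6.44938·0.3984/(24·0.36192)
= 0.05934

Final: 0.05934


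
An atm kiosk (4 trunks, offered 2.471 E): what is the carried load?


B(4,2.471) = 0.146658 (Erlang-B)
Carried load = a(1 − B) = 2.471·(1 − 0.146658) = 2.471·0.853342 = 2.1086 E

Final: 2.1086 Erlangs


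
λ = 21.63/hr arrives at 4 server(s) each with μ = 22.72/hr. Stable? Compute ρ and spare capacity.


Total capacity cμ = 4·22.72 = 90.88/hr
ρ = λ/(cμ) = 21.63/90.88 = 0.2380
Stable ⇔ ρ < 1: YES
Spare capacity = cμ − λ = 90.88 − 21.63 = 69.25/hr

Final: ρ = 0.2380; stable; margin = 69.25/hr


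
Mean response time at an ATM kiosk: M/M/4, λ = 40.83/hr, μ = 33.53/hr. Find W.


a = 1.2177; ρ = 0.3044; P₀ = 0.294830
Lq = P₀·a^c·ρ/(c!(1−ρ)²) = 0.01700
Wq = Lq/λ = 0.01700/40.83 = 0.0004163 hr
W = Wq + 1/μ = 0.0004163 + 0.02982 = 0.03024 hr

Final: 0.03024 hr


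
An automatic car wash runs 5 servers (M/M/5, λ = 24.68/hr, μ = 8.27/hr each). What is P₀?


a = λ/μ = 24.68/8.27 = 2.9843; ρ = a/c = 0.5969
Σ_{k=0}^{4} a^k/k! (terms k=0..4) = 1.00000 + 2.98428 + 4.45297 + 4.42963 + 3.30482 = 16.17169
Tail: a^5/(5!(1−ρ)) = 236.69998/(120·0.4031) = 4.89279
P₀ = 1/(16.17169 + 4.89279) = 1/21.06449 = 0.047473

Final: 0.047473


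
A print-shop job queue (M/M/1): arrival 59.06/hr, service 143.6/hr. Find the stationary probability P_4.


ρ = 59.06/143.6 = 0.4113
P_n = (1−ρ)·ρ^n = (1 − 0.4113)·0.4113^4 = 0.5887·0.028613 = 0.016845

Final: 0.016845


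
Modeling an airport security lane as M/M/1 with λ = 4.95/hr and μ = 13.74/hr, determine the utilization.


ρ = λ/μ = 4.95/13.74 = 0.3603

Final: 0.3603


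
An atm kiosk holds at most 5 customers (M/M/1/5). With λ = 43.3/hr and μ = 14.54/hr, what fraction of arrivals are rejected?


ρ = λ/μ = 43.3/14.54 = 2.9780
P_K = (1−ρ)ρ^K/(1−ρ^(K+1)) = (-1.9780·234.216480)/(1 − 697.494743)
= -463.278264/-696.494743 = 0.665157

Final: 0.665157


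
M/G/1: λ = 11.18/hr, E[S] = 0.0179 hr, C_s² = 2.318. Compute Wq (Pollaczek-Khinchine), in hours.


ρ = λ·E[S] = 11.18·0.0179 = 0.2001
E[S²] = E[S]²(1+C_s²) = 0.0179²·(1+2.318) = 0.001063
Wq = λ·E[S²]/(2(1−ρ)) = 11.18·0.001063/(2·0.7999) = 0.007430 hr

Final: 0.007430 hr


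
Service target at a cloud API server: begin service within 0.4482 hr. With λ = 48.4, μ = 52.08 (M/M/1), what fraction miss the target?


ρ = 48.4/52.08 = 0.9293
P(Wq > t) = ρ·e^{−(μ−λ)t} = 0.9293·e^{−1.6494}
= 0.9293·0.192170 = 0.178591

Final: 0.178591


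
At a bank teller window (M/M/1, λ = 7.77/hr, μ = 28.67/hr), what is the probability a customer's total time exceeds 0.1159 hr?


W ~ Exponential(μ−λ) for M/M/1.
μ − λ = 28.67 − 7.77 = 20.9000
P(W > t) = e^{−(μ−λ)t} = e^{−2.4223} = 0.088716

Final: 0.088716


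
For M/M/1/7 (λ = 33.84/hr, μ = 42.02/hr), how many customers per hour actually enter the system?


ρ = 0.8053; P_K = (1−ρ)ρ^7/(1−ρ^8) = 0.051961
λ_eff = λ(1 − P_K) = 33.84·(1 − 0.051961) = 33.84·0.948039 = 32.0816 /hr

Final: 32.0816 /hr


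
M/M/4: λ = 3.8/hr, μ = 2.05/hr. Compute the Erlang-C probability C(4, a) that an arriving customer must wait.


a = λ/μ = 1.8537; ρ = a/4 = 0.4634
P₀ = 0.152671 (from M/M/c formula)
C(c,a) = [a^c/(c!(1−ρ))]·P₀ = [11.80644/(24·0.5366)]·0.152671
= 0.91679·0.152671 = 0.139967

Final: 0.139967


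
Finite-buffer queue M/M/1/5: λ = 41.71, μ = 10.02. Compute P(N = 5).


ρ = λ/μ = 41.71/10.02 = 4.1627
P_K = (1−ρ)ρ^K/(1−ρ^(K+1)) = (-3.1627·1249.862798)/(1 − 5202.772187)
= -3952.909388/-5201.772187 = 0.759916

Final: 0.759916


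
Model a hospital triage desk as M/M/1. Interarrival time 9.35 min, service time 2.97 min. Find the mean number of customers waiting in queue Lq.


λ = 60/9.35 = 6.4171 /hr
μ = 60/2.97 = 20.2020 /hr
ρ = λ/μ = 6.4171/20.2020 = 0.3176
Lq = ρ²/(1−ρ) = 0.1009/0.6824 = 0.1479

Final: 0.1479


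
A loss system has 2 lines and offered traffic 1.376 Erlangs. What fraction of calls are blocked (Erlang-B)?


B(c,a) = (a^c/c!) / Σ_{k=0}^{c} a^k/k!
a^2/2! = 0.946688
Σ terms (k=0..2): 1.00000 + 1.37600 + 0.94669 = 3.322688
B = 0.946688/3.322688 = 0.284916

Final: 0.284916


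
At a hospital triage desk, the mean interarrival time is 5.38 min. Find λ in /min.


λ = 1/(interarrival time) in consistent units.
1 minute = 1 min, so λ = 1/5.38 = 0.1859 per minute

Final: 0.1859 /min


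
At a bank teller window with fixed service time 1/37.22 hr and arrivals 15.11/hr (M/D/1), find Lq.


ρ = 15.11/37.22 = 0.4060
M/D/1: Lq = ρ²/(2(1−ρ)) = 0.1648/(2·0.5940) = 0.13872

Final: 0.13872


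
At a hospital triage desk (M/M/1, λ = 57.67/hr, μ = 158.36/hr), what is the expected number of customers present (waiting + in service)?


ρ = λ/μ = 57.67/158.36 = 0.3642
L = ρ/(1−ρ) = 0.3642/(1 − 0.3642) = 0.3642/0.6358 = 0.5727

Final: 0.5727


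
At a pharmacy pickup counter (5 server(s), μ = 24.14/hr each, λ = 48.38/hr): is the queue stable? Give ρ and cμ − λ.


Total capacity cμ = 5·24.14 = 120.70/hr
ρ = λ/(cμ) = 48.38/120.70 = 0.4008
Stable ⇔ ρ < 1: YES
Spare capacity = cμ − λ = 120.70 − 48.38 = 72.32/hr

Final: ρ = 0.4008; stable; margin = 72.32/hr


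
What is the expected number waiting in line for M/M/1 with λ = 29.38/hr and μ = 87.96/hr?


ρ = 29.38/87.96 = 0.3340
Lq = ρ²/(1−ρ) = 0.1116/0.6660 = 0.1675

Final: 0.1675


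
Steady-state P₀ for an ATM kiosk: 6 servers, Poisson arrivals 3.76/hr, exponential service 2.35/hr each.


a = λ/μ = 3.76/2.35 = 1.6000; ρ = a/c = 0.2667
Σ_{k=0}^{5} a^k/k! (terms k=0..5) = 1.00000 + 1.60000 + 1.28000 + 0.68267 + 0.27307 + 0.08738 = 4.92311
Tail: a^6/(6!(1−ρ)) = 16.77722/(720·0.7333) = 0.03178
P₀ = 1/(4.92311 + 0.03178) = 1/4.95489 = 0.201821

Final: 0.201821


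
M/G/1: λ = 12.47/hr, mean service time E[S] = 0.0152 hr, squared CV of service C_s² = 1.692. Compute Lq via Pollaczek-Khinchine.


ρ = λ·E[S] = 12.47·0.0152 = 0.1895
Lq = ρ²(1+C_s²)/(2(1−ρ)) = 0.03593·(1+1.692)/(2·0.8105)
= 0.03593·2.6920/1.6209 = 0.05967

Final: 0.05967


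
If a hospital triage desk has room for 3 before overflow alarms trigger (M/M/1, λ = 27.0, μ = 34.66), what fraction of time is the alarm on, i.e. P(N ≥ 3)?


ρ = 27.0/34.66 = 0.7790
P(N ≥ n) = ρ^n = 0.7790^3 = 0.472722

Final: 0.472722


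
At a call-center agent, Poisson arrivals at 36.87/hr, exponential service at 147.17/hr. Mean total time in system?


W = 1/(μ−λ) = 1/(147.17 − 36.87) = 1/110.30 = 0.009066 hr

Final: 0.009066 hr


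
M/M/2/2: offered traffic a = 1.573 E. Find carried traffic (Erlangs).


B(2,1.573) = 0.324701 (Erlang-B)
Carried load = a(1 − B) = 1.573·(1 − 0.324701) = 1.573·0.675299 = 1.0622 E

Final: 1.0622 Erlangs


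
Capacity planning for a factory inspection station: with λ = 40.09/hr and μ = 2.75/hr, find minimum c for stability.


Stability requires cμ > λ ⇔ c > λ/μ.
λ/μ = 40.09/2.75 = 14.5782
Minimum integer c = ⌊14.5782⌋ + 1 = 15
Check: 15·2.75 = 41.25 > 40.09, while 14·2.75 = 38.50 ≤ 40.09

Final: 15 servers


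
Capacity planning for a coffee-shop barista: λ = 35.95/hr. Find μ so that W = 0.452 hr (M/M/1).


W = 1/(μ−λ) ⇒ μ − λ = 1/W = 1/0.452 = 2.2124
μ = λ + 1/W = 35.95 + 2.2124 = 38.1624 per hr

Final: 38.1624 /hr


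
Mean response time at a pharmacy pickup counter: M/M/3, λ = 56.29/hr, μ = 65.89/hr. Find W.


a = 0.8543; ρ = 0.2848; P₀ = 0.422921
Lq = P₀·a^c·ρ/(c!(1−ρ)²) = 0.02446
Wq = Lq/λ = 0.02446/56.29 = 0.0004346 hr
W = Wq + 1/μ = 0.0004346 + 0.01518 = 0.01561 hr

Final: 0.01561 hr


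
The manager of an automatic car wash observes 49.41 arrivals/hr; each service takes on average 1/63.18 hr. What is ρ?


ρ = λ/μ = 49.41/63.18 = 0.7821

Final: 0.7821


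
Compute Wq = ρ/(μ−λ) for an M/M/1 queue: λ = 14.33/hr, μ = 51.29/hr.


ρ = 14.33/51.29 = 0.2794
Wq = ρ/(μ−λ) = 0.2794/(51.29 − 14.33) = 0.2794/36.96 = 0.007559 hr

Final: 0.007559 hr


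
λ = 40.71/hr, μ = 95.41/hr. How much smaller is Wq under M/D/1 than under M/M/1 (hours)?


ρ = 40.71/95.41 = 0.4267
Wq(M/M/1) = ρ/(μ−λ) = 0.4267/54.70 = 0.007800 hr
Wq(M/D/1) = ρ/(2(μ−λ)) = 0.003900 hr
Savings = 0.007800 − 0.003900 = 0.003900 hr

Final: 0.003900 hr


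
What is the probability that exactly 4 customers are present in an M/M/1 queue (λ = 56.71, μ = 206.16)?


ρ = 56.71/206.16 = 0.2751
P_n = (1−ρ)·ρ^n = (1 − 0.2751)·0.2751^4 = 0.7249·0.005726 = 0.004151

Final: 0.004151


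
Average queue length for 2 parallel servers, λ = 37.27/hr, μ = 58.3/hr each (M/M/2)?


a = λ/μ = 0.6393; ρ = a/2 = 0.3196
P₀ = 0.515565
Lq = P₀·a^c·ρ / (c!·(1−ρ)²) = 0.515565·0.40868·0.3196/(2·0.46289)
= 0.07275

Final: 0.07275


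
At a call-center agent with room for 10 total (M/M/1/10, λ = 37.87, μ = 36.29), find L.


ρ = 37.87/36.29 = 1.0435
L = ρ[1 − (K+1)ρ^K + Kρ^(K+1)] / [(1−ρ)(1−ρ^(K+1))]
Numerator: 1.0435·(1 − 11·1.531381 + 10·1.598055) = 0.141247
Denominator: (-0.04354)·(-0.598055) = 0.026038
L = 0.141247/0.026038 = 5.4246

Final: 5.4246


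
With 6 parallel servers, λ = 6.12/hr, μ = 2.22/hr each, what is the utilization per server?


ρ = λ/(cμ) = 6.12/(6·2.22) = 6.12/13.32 = 0.4595

Final: 0.4595


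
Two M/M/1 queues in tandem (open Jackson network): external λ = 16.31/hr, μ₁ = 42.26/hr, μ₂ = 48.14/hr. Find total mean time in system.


Each node sees arrival rate λ = 16.31/hr (tandem ⇒ throughput preserved).
W₁ = 1/(μ₁−λ) = 1/(42.26−16.31) = 0.03854 hr
W₂ = 1/(μ₂−λ) = 1/(48.14−16.31) = 0.03142 hr
W_total = W₁ + W₂ = 0.03854 + 0.03142 = 0.06995 hr

Final: 0.06995 hr


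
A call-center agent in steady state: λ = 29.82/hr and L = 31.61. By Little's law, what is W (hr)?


W = L/λ = 31.61/29.82 = 1.0600 hr

Final: 1.0600 hr


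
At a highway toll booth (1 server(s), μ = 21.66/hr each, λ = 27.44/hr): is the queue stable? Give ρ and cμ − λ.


Total capacity cμ = 1·21.66 = 21.66/hr
ρ = λ/(cμ) = 27.44/21.66 = 1.2669
Stable ⇔ ρ < 1: NO
Spare capacity = cμ − λ = 21.66 − 27.44 = -5.78/hr

Final: ρ = 1.2669; unstable; margin = -5.78/hr


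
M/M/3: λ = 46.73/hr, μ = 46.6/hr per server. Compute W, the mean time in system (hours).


a = 1.0028; ρ = 0.3343; P₀ = 0.362577
Lq = P₀·a^c·ρ/(c!(1−ρ)²) = 0.04596
Wq = Lq/λ = 0.04596/46.73 = 0.0009835 hr
W = Wq + 1/μ = 0.0009835 + 0.02146 = 0.02244 hr

Final: 0.02244 hr


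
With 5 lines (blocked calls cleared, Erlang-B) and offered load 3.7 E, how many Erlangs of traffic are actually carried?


B(5,3.7) = 0.172113 (Erlang-B)
Carried load = a(1 − B) = 3.7·(1 − 0.172113) = 3.7·0.827887 = 3.0632 E

Final: 3.0632 Erlangs


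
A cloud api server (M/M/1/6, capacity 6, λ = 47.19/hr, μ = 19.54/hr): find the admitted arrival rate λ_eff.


ρ = 2.4150; P_K = (1−ρ)ρ^6/(1−ρ^7) = 0.587155
λ_eff = λ(1 − P_K) = 47.19·(1 − 0.587155) = 47.19·0.412845 = 19.4822 /hr

Final: 19.4822 /hr


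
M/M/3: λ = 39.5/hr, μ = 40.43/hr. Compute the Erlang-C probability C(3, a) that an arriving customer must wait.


a = λ/μ = 0.9770; ρ = a/3 = 0.3257
P₀ = 0.372474 (from M/M/c formula)
C(c,a) = [a^c/(c!(1−ρ))]·P₀ = [0.93257/(6·0.6743)]·0.372474
= 0.23049·0.372474 = 0.085852

Final: 0.085852


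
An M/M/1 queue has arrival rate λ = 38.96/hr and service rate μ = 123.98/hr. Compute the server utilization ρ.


ρ = λ/μ = 38.96/123.98 = 0.3142

Final: 0.3142


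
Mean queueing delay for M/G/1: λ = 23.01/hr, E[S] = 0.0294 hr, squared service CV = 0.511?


ρ = λ·E[S] = 23.01·0.0294 = 0.6765
E[S²] = E[S]²(1+C_s²) = 0.0294²·(1+0.511) = 0.001306
Wq = λ·E[S²]/(2(1−ρ)) = 23.01·0.001306/(2·0.3235) = 0.04645 hr

Final: 0.04645 hr


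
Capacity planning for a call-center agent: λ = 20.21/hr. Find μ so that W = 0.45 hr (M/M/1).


W = 1/(μ−λ) ⇒ μ − λ = 1/W = 1/0.45 = 2.2222
μ = λ + 1/W = 20.21 + 2.2222 = 22.4322 per hr

Final: 22.4322 /hr


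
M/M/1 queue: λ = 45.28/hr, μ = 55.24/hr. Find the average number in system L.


ρ = λ/μ = 45.28/55.24 = 0.8197
L = ρ/(1−ρ) = 0.8197/(1 − 0.8197) = 0.8197/0.1803 = 4.5462

Final: 4.5462


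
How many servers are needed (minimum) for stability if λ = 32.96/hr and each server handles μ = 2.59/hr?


Stability requires cμ > λ ⇔ c > λ/μ.
λ/μ = 32.96/2.59 = 12.7259
Minimum integer c = ⌊12.7259⌋ + 1 = 13
Check: 13·2.59 = 33.67 > 32.96, while 12·2.59 = 31.08 ≤ 32.96

Final: 13 servers


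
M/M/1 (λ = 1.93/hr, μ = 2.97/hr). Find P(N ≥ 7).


ρ = 1.93/2.97 = 0.6498
P(N ≥ n) = ρ^n = 0.6498^7 = 0.048933

Final: 0.048933


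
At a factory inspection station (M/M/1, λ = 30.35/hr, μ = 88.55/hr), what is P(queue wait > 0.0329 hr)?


ρ = 30.35/88.55 = 0.3427
P(Wq > t) = ρ·e^{−(μ−λ)t} = 0.3427·e^{−1.9148}
= 0.3427·0.147374 = 0.050512

Final: 0.050512


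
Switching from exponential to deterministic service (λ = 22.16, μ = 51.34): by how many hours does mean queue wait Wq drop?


ρ = 22.16/51.34 = 0.4316
Wq(M/M/1) = ρ/(μ−λ) = 0.4316/29.18 = 0.01479 hr
Wq(M/D/1) = ρ/(2(μ−λ)) = 0.007396 hr
Savings = 0.01479 − 0.007396 = 0.007396 hr

Final: 0.007396 hr


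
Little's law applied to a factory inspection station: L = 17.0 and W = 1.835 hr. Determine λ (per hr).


λ = L/W = 17.0/1.835 = 9.2643 /hr

Final: 9.2643 /hr


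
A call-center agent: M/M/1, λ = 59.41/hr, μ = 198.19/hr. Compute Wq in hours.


ρ = 59.41/198.19 = 0.2998
Wq = ρ/(μ−λ) = 0.2998/(198.19 − 59.41) = 0.2998/138.78 = 0.002160 hr

Final: 0.002160 hr


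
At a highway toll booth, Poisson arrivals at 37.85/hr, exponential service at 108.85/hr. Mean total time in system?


W = 1/(μ−λ) = 1/(108.85 − 37.85) = 1/71.00 = 0.01408 hr

Final: 0.01408 hr


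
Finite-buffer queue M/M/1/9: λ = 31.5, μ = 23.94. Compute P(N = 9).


ρ = λ/μ = 31.5/23.94 = 1.3158
P_K = (1−ρ)ρ^K/(1−ρ^(K+1)) = (-0.3158·11.821638)/(1 − 15.554787)
= -3.733149/-14.554787 = 0.256489

Final: 0.256489


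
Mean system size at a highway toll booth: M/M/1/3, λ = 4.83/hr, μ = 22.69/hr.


ρ = 4.83/22.69 = 0.2129
L = ρ[1 − (K+1)ρ^K + Kρ^(K+1)] / [(1−ρ)(1−ρ^(K+1))]
Numerator: 0.2129·(1 − 4·0.009646 + 3·0.002053) = 0.205967
Denominator: (0.7871)·(0.997947) = 0.785515
L = 0.205967/0.785515 = 0.2622

Final: 0.2622


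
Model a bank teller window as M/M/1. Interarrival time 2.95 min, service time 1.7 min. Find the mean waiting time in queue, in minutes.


λ = 60/2.95 = 20.3390 /hr
μ = 60/1.7 = 35.2941 /hr
ρ = λ/μ = 20.3390/35.2941 = 0.5763
Wq = ρ/(μ−λ) = 0.5763/(35.2941−20.3390) = 0.03853 hr
In minutes: 0.03853·60 = 2.312 min

Final: 2.312 min


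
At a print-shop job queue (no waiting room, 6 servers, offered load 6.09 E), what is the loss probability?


B(c,a) = (a^c/c!) / Σ_{k=0}^{c} a^k/k!
a^6/6! = 70.855124
Σ terms (k=0..6): 1.00000 + 6.09000 + 18.54405 + 37.64442 + 57.31363 + 69.80800 + 70.85512 = 261.255230
B = 70.855124/261.255230 = 0.271210

Final: 0.271210


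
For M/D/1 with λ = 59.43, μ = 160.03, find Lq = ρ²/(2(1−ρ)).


ρ = 59.43/160.03 = 0.3714
M/D/1: Lq = ρ²/(2(1−ρ)) = 0.1379/(2·0.6286) = 0.10969

Final: 0.10969


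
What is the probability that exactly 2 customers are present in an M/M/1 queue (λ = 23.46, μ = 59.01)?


ρ = 23.46/59.01 = 0.3976
P_n = (1−ρ)·ρ^n = (1 − 0.3976)·0.3976^2 = 0.6024·0.158054 = 0.095218

Final: 0.095218


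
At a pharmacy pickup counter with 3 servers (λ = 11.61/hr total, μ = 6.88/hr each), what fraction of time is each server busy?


ρ = λ/(cμ) = 11.61/(3·6.88) = 11.61/20.64 = 0.5625

Final: 0.5625


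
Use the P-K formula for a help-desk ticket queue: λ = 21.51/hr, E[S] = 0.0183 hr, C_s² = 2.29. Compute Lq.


ρ = λ·E[S] = 21.51·0.0183 = 0.3936
Lq = ρ²(1+C_s²)/(2(1−ρ)) = 0.1549·(1+2.29)/(2·0.6064)
= 0.1549·3.2900/1.2127 = 0.42035

Final: 0.42035


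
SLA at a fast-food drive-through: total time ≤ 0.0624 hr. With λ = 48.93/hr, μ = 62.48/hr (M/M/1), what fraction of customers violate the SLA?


W ~ Exponential(μ−λ) for M/M/1.
μ − λ = 62.48 − 48.93 = 13.5500
P(W > t) = e^{−(μ−λ)t} = e^{−0.8455} = 0.429334

Final: 0.429334


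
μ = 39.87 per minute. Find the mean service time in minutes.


Mean service time = 1/μ = 1/39.87 minute = 0.02508 minute
In minutes: 0.02508 × 1 = 0.02508 min

Final: 0.02508 min


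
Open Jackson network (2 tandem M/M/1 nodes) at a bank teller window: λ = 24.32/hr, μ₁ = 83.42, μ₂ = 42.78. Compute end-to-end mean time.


Each node sees arrival rate λ = 24.32/hr (tandem ⇒ throughput preserved).
W₁ = 1/(μ₁−λ) = 1/(83.42−24.32) = 0.01692 hr
W₂ = 1/(μ₂−λ) = 1/(42.78−24.32) = 0.05417 hr
W_total = W₁ + W₂ = 0.01692 + 0.05417 = 0.07109 hr

Final: 0.07109 hr


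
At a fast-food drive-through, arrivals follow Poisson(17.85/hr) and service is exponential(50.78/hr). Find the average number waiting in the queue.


ρ = 17.85/50.78 = 0.3515
Lq = ρ²/(1−ρ) = 0.1236/0.6485 = 0.1905

Final: 0.1905


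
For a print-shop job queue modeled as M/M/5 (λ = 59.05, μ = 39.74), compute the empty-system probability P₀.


a = λ/μ = 59.05/39.74 = 1.4859; ρ = a/c = 0.2972
Σ_{k=0}^{4} a^k/k! (terms k=0..4) = 1.00000 + 1.48591 + 1.10396 + 0.54680 + 0.20312 = 4.33979
Tail: a^5/(5!(1−ρ)) = 7.24370/(120·0.7028) = 0.08589
P₀ = 1/(4.33979 + 0.08589) = 1/4.42568 = 0.225954

Final: 0.225954


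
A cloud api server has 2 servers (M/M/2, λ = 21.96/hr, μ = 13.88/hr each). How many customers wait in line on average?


a = λ/μ = 1.5821; ρ = a/2 = 0.7911
P₀ = 0.116653
Lq = P₀·a^c·ρ / (c!·(1−ρ)²) = 0.116653·2.50314·0.7911/(2·0.04365)
= 2.64575

Final: 2.64575


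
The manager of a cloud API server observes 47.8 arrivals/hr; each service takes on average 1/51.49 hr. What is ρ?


ρ = λ/μ = 47.8/51.49 = 0.9283

Final: 0.9283


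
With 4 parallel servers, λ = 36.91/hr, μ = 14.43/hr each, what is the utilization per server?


ρ = λ/(cμ) = 36.91/(4·14.43) = 36.91/57.72 = 0.6395

Final: 0.6395


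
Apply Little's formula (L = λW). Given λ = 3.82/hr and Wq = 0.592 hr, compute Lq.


Lq = λWq = 3.82·0.592 = 2.2614

Final: 2.2614


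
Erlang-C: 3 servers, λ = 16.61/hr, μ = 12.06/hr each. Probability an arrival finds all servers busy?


a = λ/μ = 1.3773; ρ = a/3 = 0.4591
P₀ = 0.242088 (from M/M/c formula)
C(c,a) = [a^c/(c!(1−ρ))]·P₀ = [2.61256/(6·0.5409)]·0.242088
= 0.80500·0.242088 = 0.194880

Final: 0.194880


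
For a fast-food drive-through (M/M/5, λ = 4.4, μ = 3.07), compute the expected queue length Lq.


a = λ/μ = 1.4332; ρ = a/5 = 0.2866
P₀ = 0.238242
Lq = P₀·a^c·ρ / (c!·(1−ρ)²) = 0.238242·6.04744·0.2866/(120·0.50888)
= 0.006763

Final: 0.006763


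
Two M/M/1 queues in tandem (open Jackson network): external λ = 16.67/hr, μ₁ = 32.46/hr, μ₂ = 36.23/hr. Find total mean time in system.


Each node sees arrival rate λ = 16.67/hr (tandem ⇒ throughput preserved).
W₁ = 1/(μ₁−λ) = 1/(32.46−16.67) = 0.06333 hr
W₂ = 1/(μ₂−λ) = 1/(36.23−16.67) = 0.05112 hr
W_total = W₁ + W₂ = 0.06333 + 0.05112 = 0.11446 hr

Final: 0.11446 hr


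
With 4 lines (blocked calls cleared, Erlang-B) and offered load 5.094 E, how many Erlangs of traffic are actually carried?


B(4,5.094) = 0.405697 (Erlang-B)
Carried load = a(1 − B) = 5.094·(1 − 0.405697) = 5.094·0.594303 = 3.0274 E

Final: 3.0274 Erlangs


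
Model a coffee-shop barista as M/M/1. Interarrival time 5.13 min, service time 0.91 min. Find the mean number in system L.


λ = 60/5.13 = 11.6959 /hr
μ = 60/0.91 = 65.9341 /hr
ρ = λ/μ = 11.6959/65.9341 = 0.1774
L = ρ/(1−ρ) = 0.1774/0.8226 = 0.2156

Final: 0.2156


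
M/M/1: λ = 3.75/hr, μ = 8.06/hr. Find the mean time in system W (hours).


W = 1/(μ−λ) = 1/(8.06 − 3.75) = 1/4.31 = 0.2320 hr

Final: 0.2320 hr


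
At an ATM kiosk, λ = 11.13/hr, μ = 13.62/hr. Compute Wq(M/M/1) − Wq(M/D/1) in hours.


ρ = 11.13/13.62 = 0.8172
Wq(M/M/1) = ρ/(μ−λ) = 0.8172/2.49 = 0.32818 hr
Wq(M/D/1) = ρ/(2(μ−λ)) = 0.16409 hr
Savings = 0.32818 − 0.16409 = 0.16409 hr

Final: 0.16409 hr


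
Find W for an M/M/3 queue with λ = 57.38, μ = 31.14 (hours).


a = 1.8426; ρ = 0.6142; P₀ = 0.138060
Lq = P₀·a^c·ρ/(c!(1−ρ)²) = 0.59412
Wq = Lq/λ = 0.59412/57.38 = 0.01035 hr
W = Wq + 1/μ = 0.01035 + 0.03211 = 0.04247 hr

Final: 0.04247 hr


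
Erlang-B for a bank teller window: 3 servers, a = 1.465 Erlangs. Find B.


B(c,a) = (a^c/c!) / Σ_{k=0}^{c} a^k/k!
a^3/3! = 0.524037
Σ terms (k=0..3): 1.00000 + 1.46500 + 1.07311 + 0.52404 = 4.062149
B = 0.524037/4.062149 = 0.129005

Final: 0.129005


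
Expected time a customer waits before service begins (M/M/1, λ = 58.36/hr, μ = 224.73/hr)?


ρ = 58.36/224.73 = 0.2597
Wq = ρ/(μ−λ) = 0.2597/(224.73 − 58.36) = 0.2597/166.37 = 0.001561 hr

Final: 0.001561 hr


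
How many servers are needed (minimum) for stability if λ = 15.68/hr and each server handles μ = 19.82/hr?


Stability requires cμ > λ ⇔ c > λ/μ.
λ/μ = 15.68/19.82 = 0.7911
Minimum integer c = ⌊0.7911⌋ + 1 = 1
Check: 1·19.82 = 19.82 > 15.68, while 0·19.82 = 0.00 ≤ 15.68

Final: 1 servers


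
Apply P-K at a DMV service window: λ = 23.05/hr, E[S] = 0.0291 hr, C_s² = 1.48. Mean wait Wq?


ρ = λ·E[S] = 23.05·0.0291 = 0.6708
E[S²] = E[S]²(1+C_s²) = 0.0291²·(1+1.48) = 0.002100
Wq = λ·E[S²]/(2(1−ρ)) = 23.05·0.002100/(2·0.3292) = 0.07351 hr

Final: 0.07351 hr


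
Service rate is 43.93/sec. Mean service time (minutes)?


Mean service time = 1/μ = 1/43.93 second = 0.02276 second
In minutes: 0.02276 × 0.0166667 = 0.0003794 min

Final: 0.0003794 min


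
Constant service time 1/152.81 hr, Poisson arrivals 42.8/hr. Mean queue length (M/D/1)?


ρ = 42.8/152.81 = 0.2801
M/D/1: Lq = ρ²/(2(1−ρ)) = 0.07845/(2·0.7199) = 0.05448

Final: 0.05448


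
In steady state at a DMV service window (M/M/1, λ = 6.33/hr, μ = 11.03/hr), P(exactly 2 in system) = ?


ρ = 6.33/11.03 = 0.5739
P_n = (1−ρ)·ρ^n = (1 − 0.5739)·0.5739^2 = 0.4261·0.329349 = 0.140339

Final: 0.140339


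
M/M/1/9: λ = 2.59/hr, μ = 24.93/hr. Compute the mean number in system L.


ρ = 2.59/24.93 = 0.1039
L = ρ[1 − (K+1)ρ^K + Kρ^(K+1)] / [(1−ρ)(1−ρ^(K+1))]
Numerator: 0.1039·(1 − 10·0.000000001410 + 9·1.465e-10) = 0.103891
Denominator: (0.8961)·(1.000000) = 0.896109
L = 0.103891/0.896109 = 0.1159

Final: 0.1159


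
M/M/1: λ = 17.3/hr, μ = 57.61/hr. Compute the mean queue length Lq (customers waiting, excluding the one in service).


ρ = 17.3/57.61 = 0.3003
Lq = ρ²/(1−ρ) = 0.09018/0.6997 = 0.1289

Final: 0.1289


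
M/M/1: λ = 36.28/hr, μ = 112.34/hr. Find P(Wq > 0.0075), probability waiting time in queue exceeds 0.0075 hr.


ρ = 36.28/112.34 = 0.3229
P(Wq > t) = ρ·e^{−(μ−λ)t} = 0.3229·e^{−0.5705}
= 0.3229·0.565271 = 0.182553

Final: 0.182553


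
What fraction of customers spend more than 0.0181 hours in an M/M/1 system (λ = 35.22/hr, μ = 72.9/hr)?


W ~ Exponential(μ−λ) for M/M/1.
μ − λ = 72.9 − 35.22 = 37.6800
P(W > t) = e^{−(μ−λ)t} = e^{−0.6820} = 0.505601

Final: 0.505601


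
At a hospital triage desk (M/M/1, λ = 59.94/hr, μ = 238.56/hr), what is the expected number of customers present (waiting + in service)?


ρ = λ/μ = 59.94/238.56 = 0.2513
L = ρ/(1−ρ) = 0.2513/(1 − 0.2513) = 0.2513/0.7487 = 0.3356

Final: 0.3356


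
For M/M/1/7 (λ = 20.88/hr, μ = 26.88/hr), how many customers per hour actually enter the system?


ρ = 0.7768; P_K = (1−ρ)ρ^7/(1−ρ^8) = 0.043913
λ_eff = λ(1 − P_K) = 20.88·(1 − 0.043913) = 20.88·0.956087 = 19.9631 /hr

Final: 19.9631 /hr


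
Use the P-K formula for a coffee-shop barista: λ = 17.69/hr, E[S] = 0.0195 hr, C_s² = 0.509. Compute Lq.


ρ = λ·E[S] = 17.69·0.0195 = 0.3450
Lq = ρ²(1+C_s²)/(2(1−ρ)) = 0.1190·(1+0.509)/(2·0.6550)
= 0.1190·1.5090/1.3101 = 0.13706

Final: 0.13706


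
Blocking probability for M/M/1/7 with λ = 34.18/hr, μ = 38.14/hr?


ρ = λ/μ = 34.18/38.14 = 0.8962
P_K = (1−ρ)ρ^K/(1−ρ^(K+1)) = (0.1038·0.464237)/(1 − 0.416036)
= 0.048201/0.583964 = 0.082541

Final: 0.082541


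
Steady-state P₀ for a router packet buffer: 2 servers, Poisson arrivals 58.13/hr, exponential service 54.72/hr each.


a = λ/μ = 58.13/54.72 = 1.0623; ρ = a/c = 0.5312
Σ_{k=0}^{1} a^k/k! (terms k=0..1) = 1.00000 + 1.06232 = 2.06232
Tail: a^2/(2!(1−ρ)) = 1.12852/(2·0.4688) = 1.20352
P₀ = 1/(2.06232 + 1.20352) = 1/3.26584 = 0.306200

Final: 0.306200


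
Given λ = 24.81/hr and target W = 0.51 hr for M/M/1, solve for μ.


W = 1/(μ−λ) ⇒ μ − λ = 1/W = 1/0.51 = 1.9608
μ = λ + 1/W = 24.81 + 1.9608 = 26.7708 per hr

Final: 26.7708 /hr


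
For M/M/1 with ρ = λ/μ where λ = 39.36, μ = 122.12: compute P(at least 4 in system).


ρ = 39.36/122.12 = 0.3223
P(N ≥ n) = ρ^n = 0.3223^4 = 0.010791

Final: 0.010791


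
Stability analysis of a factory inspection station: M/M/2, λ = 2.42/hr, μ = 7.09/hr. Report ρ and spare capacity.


Total capacity cμ = 2·7.09 = 14.18/hr
ρ = λ/(cμ) = 2.42/14.18 = 0.1707
Stable ⇔ ρ < 1: YES
Spare capacity = cμ − λ = 14.18 − 2.42 = 11.76/hr

Final: ρ = 0.1707; stable; margin = 11.76/hr


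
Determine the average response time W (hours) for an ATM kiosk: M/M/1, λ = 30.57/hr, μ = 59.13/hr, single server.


W = 1/(μ−λ) = 1/(59.13 − 30.57) = 1/28.56 = 0.03501 hr

Final: 0.03501 hr


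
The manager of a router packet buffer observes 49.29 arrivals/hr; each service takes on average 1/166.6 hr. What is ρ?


ρ = λ/μ = 49.29/166.6 = 0.2959

Final: 0.2959


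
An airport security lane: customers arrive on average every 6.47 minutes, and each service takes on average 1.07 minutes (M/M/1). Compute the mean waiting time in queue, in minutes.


λ = 60/6.47 = 9.2736 /hr
μ = 60/1.07 = 56.0748 /hr
ρ = λ/μ = 9.2736/56.0748 = 0.1654
Wq = ρ/(μ−λ) = 0.1654/(56.0748−9.2736) = 0.003534 hr
In minutes: 0.003534·60 = 0.2120 min

Final: 0.2120 min


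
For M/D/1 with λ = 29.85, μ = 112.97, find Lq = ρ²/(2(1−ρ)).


ρ = 29.85/112.97 = 0.2642
M/D/1: Lq = ρ²/(2(1−ρ)) = 0.06982/(2·0.7358) = 0.04744

Final: 0.04744


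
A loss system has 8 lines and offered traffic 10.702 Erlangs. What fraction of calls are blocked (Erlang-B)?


B(c,a) = (a^c/c!) / Σ_{k=0}^{c} a^k/k!
a^8/8! = 4267.750773
Σ terms (k=0..8): 1.00000 + 10.70200 + 57.26640 + 204.28834 + 546.57347 + 1169.88585 + 2086.68639 + 3190.24539 + 4267.75077 = 11534.398615
B = 4267.750773/11534.398615 = 0.370002

Final: 0.370002


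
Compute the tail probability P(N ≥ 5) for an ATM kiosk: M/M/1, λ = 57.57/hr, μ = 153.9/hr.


ρ = 57.57/153.9 = 0.3741
P(N ≥ n) = ρ^n = 0.3741^5 = 0.007325

Final: 0.007325


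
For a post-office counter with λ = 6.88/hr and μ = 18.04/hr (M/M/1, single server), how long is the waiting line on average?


ρ = 6.88/18.04 = 0.3814
Lq = ρ²/(1−ρ) = 0.1454/0.6186 = 0.2351

Final: 0.2351


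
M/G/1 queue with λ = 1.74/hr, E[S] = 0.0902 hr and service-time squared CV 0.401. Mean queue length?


ρ = λ·E[S] = 1.74·0.0902 = 0.1569
Lq = ρ²(1+C_s²)/(2(1−ρ)) = 0.02463·(1+0.401)/(2·0.8431)
= 0.02463·1.4010/1.6861 = 0.02047

Final: 0.02047


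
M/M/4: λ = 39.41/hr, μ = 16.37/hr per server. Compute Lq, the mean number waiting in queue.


a = λ/μ = 2.4075; ρ = a/4 = 0.6019
P₀ = 0.082329
Lq = P₀·a^c·ρ / (c!·(1−ρ)²) = 0.082329·33.59163·0.6019/(24·0.15851)
= 0.43753

Final: 0.43753


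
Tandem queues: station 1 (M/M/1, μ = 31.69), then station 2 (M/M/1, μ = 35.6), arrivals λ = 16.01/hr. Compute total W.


Each node sees arrival rate λ = 16.01/hr (tandem ⇒ throughput preserved).
W₁ = 1/(μ₁−λ) = 1/(31.69−16.01) = 0.06378 hr
W₂ = 1/(μ₂−λ) = 1/(35.6−16.01) = 0.05105 hr
W_total = W₁ + W₂ = 0.06378 + 0.05105 = 0.11482 hr

Final: 0.11482 hr


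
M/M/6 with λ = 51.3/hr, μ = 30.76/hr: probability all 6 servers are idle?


a = λ/μ = 51.3/30.76 = 1.6678; ρ = a/c = 0.2780
Σ_{k=0}^{5} a^k/k! (terms k=0..5) = 1.00000 + 1.66775 + 1.39070 + 0.77311 + 0.32234 + 0.10752 = 5.26141
Tail: a^6/(6!(1−ρ)) = 21.51722/(720·0.7220) = 0.04139
P₀ = 1/(5.26141 + 0.04139) = 1/5.30280 = 0.188580

Final: 0.188580


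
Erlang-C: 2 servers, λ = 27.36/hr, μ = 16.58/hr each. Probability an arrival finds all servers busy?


a = λ/μ = 1.6502; ρ = a/2 = 0.8251
P₀ = 0.095836 (from M/M/c formula)
C(c,a) = [a^c/(c!(1−ρ))]·P₀ = [2.72310/(2·0.1749)]·0.095836
= 7.78430·0.095836 = 0.746017

Final: 0.746017


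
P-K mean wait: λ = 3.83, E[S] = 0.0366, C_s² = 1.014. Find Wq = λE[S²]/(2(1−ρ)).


ρ = λ·E[S] = 3.83·0.0366 = 0.1402
E[S²] = E[S]²(1+C_s²) = 0.0366²·(1+1.014) = 0.002698
Wq = λ·E[S²]/(2(1−ρ)) = 3.83·0.002698/(2·0.8598) = 0.006009 hr

Final: 0.006009 hr


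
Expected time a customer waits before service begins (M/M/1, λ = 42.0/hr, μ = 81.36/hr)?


ρ = 42.0/81.36 = 0.5162
Wq = ρ/(μ−λ) = 0.5162/(81.36 − 42.0) = 0.5162/39.36 = 0.01312 hr

Final: 0.01312 hr
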